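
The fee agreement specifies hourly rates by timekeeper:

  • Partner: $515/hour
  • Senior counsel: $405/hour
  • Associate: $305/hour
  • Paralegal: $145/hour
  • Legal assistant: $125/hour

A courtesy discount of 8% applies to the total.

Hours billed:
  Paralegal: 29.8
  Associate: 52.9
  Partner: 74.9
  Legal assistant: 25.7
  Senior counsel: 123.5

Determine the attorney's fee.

$103,278.28

Partner: 74.9 × $515 = $38,573.50
Senior counsel: 123.5 × $405 = $50,017.50
Associate: 52.9 × $305 = $16,134.50
Paralegal: 29.8 × $145 = $4,321.00
Legal assistant: 25.7 × $125 = $3,212.50
Subtotal: $112,259.00
Less 8% discount: −$8,980.72
Total: $112,259.00 − $8,980.72 = $103,278.28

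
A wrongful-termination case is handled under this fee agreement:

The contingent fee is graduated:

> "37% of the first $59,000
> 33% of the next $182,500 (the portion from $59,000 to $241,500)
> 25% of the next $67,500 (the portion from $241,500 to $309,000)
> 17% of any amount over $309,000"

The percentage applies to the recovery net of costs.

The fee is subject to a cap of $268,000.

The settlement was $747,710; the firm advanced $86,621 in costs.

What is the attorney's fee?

$158,785.13

Fee base (net of costs): $747,710 − $86,621 = $661,089
First $59,000 at 37% = $21,830.00
Next $182,500 at 33% = $60,225.00
Next $67,500 at 25% = $16,875.00
Remaining $352,089 at 17% = $59,855.13
Fee: $21,830.00 + $60,225.00 + $16,875.00 + $59,855.13 = $158,785.13
$158,785.13 is under the $268,000 cap.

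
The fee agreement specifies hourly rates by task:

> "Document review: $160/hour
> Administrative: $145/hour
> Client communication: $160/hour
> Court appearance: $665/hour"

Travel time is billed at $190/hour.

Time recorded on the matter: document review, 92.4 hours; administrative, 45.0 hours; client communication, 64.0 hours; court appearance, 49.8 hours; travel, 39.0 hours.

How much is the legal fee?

Document review: 92.4 × $160 = $14,784.00
Administrative: 45.0 × $145 = $6,525.00
Client communication: 64.0 × $160 = $10,240.00
Court appearance: 49.8 × $665 = $33,117.00
Subtotal: $14,784.00 + $6,525.00 + $10,240.00 + $33,117.00 = $64,666.00
Travel: 39.0 × $190 = $7,410.00
Total: $64,666.00 + $7,410.00 = $72,076.00

$72,076.00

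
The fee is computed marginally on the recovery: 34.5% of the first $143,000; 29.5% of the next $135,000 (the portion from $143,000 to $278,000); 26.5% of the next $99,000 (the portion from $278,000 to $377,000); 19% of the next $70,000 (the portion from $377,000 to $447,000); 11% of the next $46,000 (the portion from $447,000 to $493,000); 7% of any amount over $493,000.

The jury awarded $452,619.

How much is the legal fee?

First $143,000 at 34.5% = $49,335.00
Next $135,000 at 29.5% = $39,825.00
Next $99,000 at 26.5% = $26,235.00
Next $70,000 at 19% = $13,300.00
Remaining $5,619 at 11% = $618.09
Fee: $49,335.00 + $39,825.00 + $26,235.00 + $13,300.00 + $618.09 = $129,313.09

$129,313.09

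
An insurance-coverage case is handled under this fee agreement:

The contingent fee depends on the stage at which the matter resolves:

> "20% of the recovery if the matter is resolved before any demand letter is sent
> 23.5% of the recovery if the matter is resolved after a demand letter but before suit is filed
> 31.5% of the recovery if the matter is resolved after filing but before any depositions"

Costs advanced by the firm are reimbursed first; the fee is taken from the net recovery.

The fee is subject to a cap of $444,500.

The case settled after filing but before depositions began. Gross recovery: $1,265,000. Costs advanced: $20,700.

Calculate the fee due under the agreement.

$391,954.50

Fee base (net of costs): $1,265,000 − $20,700 = $1,244,300
The matter settled after filing but before depositions began, so the 31.5% rate applies.
$1,244,300 × 31.5% = $391,954.50
$391,954.50 is under the $444,500 cap.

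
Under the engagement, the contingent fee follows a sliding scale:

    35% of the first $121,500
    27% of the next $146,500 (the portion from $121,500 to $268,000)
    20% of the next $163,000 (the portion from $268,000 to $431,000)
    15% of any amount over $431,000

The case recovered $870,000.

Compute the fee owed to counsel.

$180,530.00

First $121,500 at 35% = $42,525.00
Next $146,500 at 27% = $39,555.00
Next $163,000 at 20% = $32,600.00
Remaining $439,000 at 15% = $65,850.00
Fee: $42,525.00 + $39,555.00 + $32,600.00 + $65,850.00 = $180,530.00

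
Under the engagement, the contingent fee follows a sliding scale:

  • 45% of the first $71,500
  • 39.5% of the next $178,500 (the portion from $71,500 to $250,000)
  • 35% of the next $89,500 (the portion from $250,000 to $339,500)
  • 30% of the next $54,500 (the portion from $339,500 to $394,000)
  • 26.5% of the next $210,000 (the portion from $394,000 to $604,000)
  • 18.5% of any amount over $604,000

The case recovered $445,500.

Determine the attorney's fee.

$164,005.00

First $71,500 at 45% = $32,175.00
Next $178,500 at 39.5% = $70,507.50
Next $89,500 at 35% = $31,325.00
Next $54,500 at 30% = $16,350.00
Remaining $51,500 at 26.5% = $13,647.50
Fee: $32,175.00 + $70,507.50 + $31,325.00 + $16,350.00 + $13,647.50 = $164,005.00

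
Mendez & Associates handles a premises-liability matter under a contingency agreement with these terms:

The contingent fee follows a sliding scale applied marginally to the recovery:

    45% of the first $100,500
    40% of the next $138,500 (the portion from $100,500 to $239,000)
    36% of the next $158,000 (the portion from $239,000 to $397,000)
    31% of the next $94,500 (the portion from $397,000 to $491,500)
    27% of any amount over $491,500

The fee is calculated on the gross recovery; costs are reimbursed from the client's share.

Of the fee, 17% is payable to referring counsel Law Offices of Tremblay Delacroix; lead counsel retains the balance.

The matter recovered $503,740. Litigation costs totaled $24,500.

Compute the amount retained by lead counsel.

Fee base is the gross recovery, $503,740; costs are reimbursed separately.
First $100,500 at 45% = $45,225.00
Next $138,500 at 40% = $55,400.00
Next $158,000 at 36% = $56,880.00
Next $94,500 at 31% = $29,295.00
Remaining $12,240 at 27% = $3,304.80
Fee: $45,225.00 + $55,400.00 + $56,880.00 + $29,295.00 + $3,304.80 = $190,104.80
Referral share: 17% of $190,104.80 = $32,317.82; lead counsel retains $190,104.80 − $32,317.82 = $157,786.98.

$157,786.98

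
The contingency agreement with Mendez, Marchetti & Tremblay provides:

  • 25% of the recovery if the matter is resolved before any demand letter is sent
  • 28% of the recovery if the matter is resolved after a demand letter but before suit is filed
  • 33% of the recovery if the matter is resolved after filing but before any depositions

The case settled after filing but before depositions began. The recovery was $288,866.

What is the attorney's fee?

The matter settled after filing but before depositions began, so the 33% rate applies.
$288,866 × 33% = $95,325.78

$95,325.78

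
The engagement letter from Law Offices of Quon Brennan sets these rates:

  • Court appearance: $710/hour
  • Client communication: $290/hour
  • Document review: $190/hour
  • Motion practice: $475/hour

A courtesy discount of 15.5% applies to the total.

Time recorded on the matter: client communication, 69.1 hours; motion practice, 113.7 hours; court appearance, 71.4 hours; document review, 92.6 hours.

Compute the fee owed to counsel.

$120,272.65

Court appearance: 71.4 × $710 = $50,694.00
Client communication: 69.1 × $290 = $20,039.00
Document review: 92.6 × $190 = $17,594.00
Motion practice: 113.7 × $475 = $54,007.50
Subtotal: $142,334.50
Less 15.5% discount: −$22,061.85
Total: $142,334.50 − $22,061.85 = $120,272.65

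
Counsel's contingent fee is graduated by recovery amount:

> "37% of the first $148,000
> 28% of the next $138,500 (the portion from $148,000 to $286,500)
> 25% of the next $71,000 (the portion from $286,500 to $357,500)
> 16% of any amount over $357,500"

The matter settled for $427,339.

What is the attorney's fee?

First $148,000 at 37% = $54,760.00
Next $138,500 at 28% = $38,780.00
Next $71,000 at 25% = $17,750.00
Remaining $69,839 at 16% = $11,174.24
Fee: $54,760.00 + $38,780.00 + $17,750.00 + $11,174.24 = $122,464.24

$122,464.24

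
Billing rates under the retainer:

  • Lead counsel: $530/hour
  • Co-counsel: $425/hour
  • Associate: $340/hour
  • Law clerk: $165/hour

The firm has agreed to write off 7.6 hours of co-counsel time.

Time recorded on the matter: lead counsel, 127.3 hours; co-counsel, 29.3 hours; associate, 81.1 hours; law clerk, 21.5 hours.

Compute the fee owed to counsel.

Lead counsel: 127.3 × $530 = $67,469.00
Co-counsel: 29.3 × $425 = $12,452.50
Associate: 81.1 × $340 = $27,574.00
Law clerk: 21.5 × $165 = $3,547.50
Subtotal: $111,043.00
Write-off: 7.6 × $425 = $3,230.00
Total: $111,043.00 − $3,230.00 = $107,813.00

$107,813.00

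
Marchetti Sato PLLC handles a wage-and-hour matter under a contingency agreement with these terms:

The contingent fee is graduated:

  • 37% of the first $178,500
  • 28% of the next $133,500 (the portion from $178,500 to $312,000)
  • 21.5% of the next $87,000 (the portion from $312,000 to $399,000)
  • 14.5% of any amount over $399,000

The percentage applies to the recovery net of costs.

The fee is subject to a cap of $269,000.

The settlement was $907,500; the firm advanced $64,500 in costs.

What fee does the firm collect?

$186,510.00

Fee base (net of costs): $907,500 − $64,500 = $843,000
First $178,500 at 37% = $66,045.00
Next $133,500 at 28% = $37,380.00
Next $87,000 at 21.5% = $18,705.00
Remaining $444,000 at 14.5% = $64,380.00
Fee: $66,045.00 + $37,380.00 + $18,705.00 + $64,380.00 = $186,510.00
$186,510.00 is under the $269,000 cap.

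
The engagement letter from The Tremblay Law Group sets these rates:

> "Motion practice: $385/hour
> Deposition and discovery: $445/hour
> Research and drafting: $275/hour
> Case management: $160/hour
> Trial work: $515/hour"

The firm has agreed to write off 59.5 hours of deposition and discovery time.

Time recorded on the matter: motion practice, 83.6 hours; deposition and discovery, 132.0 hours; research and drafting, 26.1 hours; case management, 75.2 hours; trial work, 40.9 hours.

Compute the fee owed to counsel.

Motion practice: 83.6 × $385 = $32,186.00
Deposition and discovery: 132.0 × $445 = $58,740.00
Research and drafting: 26.1 × $275 = $7,177.50
Case management: 75.2 × $160 = $12,032.00
Trial work: 40.9 × $515 = $21,063.50
Subtotal: $131,199.00
Write-off: 59.5 × $445 = $26,477.50
Total: $131,199.00 − $26,477.50 = $104,721.50

$104,721.50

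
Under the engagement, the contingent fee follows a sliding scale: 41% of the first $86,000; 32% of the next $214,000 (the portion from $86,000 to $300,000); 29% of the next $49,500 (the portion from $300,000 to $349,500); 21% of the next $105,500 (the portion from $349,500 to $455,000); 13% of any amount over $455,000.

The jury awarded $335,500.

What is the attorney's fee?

$114,035.00

First $86,000 at 41% = $35,260.00
Next $214,000 at 32% = $68,480.00
Remaining $35,500 at 29% = $10,295.00
Fee: $35,260.00 + $68,480.00 + $10,295.00 = $114,035.00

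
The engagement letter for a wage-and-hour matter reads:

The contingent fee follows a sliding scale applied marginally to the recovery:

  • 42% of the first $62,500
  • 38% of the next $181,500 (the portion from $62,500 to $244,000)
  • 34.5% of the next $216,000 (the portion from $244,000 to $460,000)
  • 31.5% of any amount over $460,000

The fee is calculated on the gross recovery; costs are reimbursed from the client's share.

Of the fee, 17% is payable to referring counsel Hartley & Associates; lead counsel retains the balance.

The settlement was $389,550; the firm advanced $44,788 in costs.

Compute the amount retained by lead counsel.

Fee base is the gross recovery, $389,550; costs are reimbursed separately.
First $62,500 at 42% = $26,250.00
Next $181,500 at 38% = $68,970.00
Remaining $145,550 at 34.5% = $50,214.75
Fee: $26,250.00 + $68,970.00 + $50,214.75 = $145,434.75
Referral share: 17% of $145,434.75 = $24,723.91; lead counsel retains $145,434.75 − $24,723.91 = $120,710.84.

$120,710.84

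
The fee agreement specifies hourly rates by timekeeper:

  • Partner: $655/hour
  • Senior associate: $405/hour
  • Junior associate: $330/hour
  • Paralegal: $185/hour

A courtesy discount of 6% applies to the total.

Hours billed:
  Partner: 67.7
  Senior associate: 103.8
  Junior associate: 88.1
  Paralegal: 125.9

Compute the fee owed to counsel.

$130,422.18

Partner: 67.7 × $655 = $44,343.50
Senior associate: 103.8 × $405 = $42,039.00
Junior associate: 88.1 × $330 = $29,073.00
Paralegal: 125.9 × $185 = $23,291.50
Subtotal: $138,747.00
Less 6% discount: −$8,324.82
Total: $138,747.00 − $8,324.82 = $130,422.18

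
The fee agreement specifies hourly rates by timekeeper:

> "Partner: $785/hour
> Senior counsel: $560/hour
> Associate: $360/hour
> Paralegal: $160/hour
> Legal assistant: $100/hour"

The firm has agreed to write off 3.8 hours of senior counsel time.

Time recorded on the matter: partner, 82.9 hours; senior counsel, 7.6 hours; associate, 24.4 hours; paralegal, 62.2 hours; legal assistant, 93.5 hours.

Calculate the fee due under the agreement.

$95,290.50

Partner: 82.9 × $785 = $65,076.50
Senior counsel: 7.6 × $560 = $4,256.00
Associate: 24.4 × $360 = $8,784.00
Paralegal: 62.2 × $160 = $9,952.00
Legal assistant: 93.5 × $100 = $9,350.00
Subtotal: $97,418.50
Write-off: 3.8 × $560 = $2,128.00
Total: $97,418.50 − $2,128.00 = $95,290.50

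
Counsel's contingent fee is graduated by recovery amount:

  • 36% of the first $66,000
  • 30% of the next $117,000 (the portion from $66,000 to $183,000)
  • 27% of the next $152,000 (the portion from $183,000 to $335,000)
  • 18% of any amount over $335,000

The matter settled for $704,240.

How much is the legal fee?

First $66,000 at 36% = $23,760.00
Next $117,000 at 30% = $35,100.00
Next $152,000 at 27% = $41,040.00
Remaining $369,240 at 18% = $66,463.20
Fee: $23,760.00 + $35,100.00 + $41,040.00 + $66,463.20 = $166,363.20

$166,363.20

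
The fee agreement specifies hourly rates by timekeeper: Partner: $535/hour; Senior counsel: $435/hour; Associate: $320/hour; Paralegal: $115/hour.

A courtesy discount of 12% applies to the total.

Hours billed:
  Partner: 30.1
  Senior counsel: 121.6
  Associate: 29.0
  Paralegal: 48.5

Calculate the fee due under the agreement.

Partner: 30.1 × $535 = $16,103.50
Senior counsel: 121.6 × $435 = $52,896.00
Associate: 29.0 × $320 = $9,280.00
Paralegal: 48.5 × $115 = $5,577.50
Subtotal: $83,857.00
Less 12% discount: −$10,062.84
Total: $83,857.00 − $10,062.84 = $73,794.16

$73,794.16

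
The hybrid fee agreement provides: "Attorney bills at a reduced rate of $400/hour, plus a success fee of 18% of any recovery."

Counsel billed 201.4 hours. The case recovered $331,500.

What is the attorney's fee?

Hourly: 201.4 × $400 = $80,560.00
Success fee: 18% of $331,500 = $59,670.00
Total: $80,560.00 + $59,670.00 = $140,230.00

$140,230.00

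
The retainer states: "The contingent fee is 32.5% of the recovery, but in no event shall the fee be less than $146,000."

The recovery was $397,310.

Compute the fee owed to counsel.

32.5% of $397,310 = $129,125.75
That is below the $146,000 minimum, so the minimum applies.

$146,000.00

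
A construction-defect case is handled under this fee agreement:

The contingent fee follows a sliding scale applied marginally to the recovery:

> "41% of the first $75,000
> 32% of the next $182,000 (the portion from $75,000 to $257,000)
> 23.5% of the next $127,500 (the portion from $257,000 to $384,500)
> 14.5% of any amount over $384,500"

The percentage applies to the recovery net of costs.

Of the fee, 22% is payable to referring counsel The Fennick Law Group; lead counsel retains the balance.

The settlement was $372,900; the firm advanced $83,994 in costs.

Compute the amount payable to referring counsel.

Fee base (net of costs): $372,900 − $83,994 = $288,906
First $75,000 at 41% = $30,750.00
Next $182,000 at 32% = $58,240.00
Remaining $31,906 at 23.5% = $7,497.91
Fee: $30,750.00 + $58,240.00 + $7,497.91 = $96,487.91
Referral share: 22% of $96,487.91 = $21,227.34; lead counsel retains $96,487.91 − $21,227.34 = $75,260.57.

$21,227.34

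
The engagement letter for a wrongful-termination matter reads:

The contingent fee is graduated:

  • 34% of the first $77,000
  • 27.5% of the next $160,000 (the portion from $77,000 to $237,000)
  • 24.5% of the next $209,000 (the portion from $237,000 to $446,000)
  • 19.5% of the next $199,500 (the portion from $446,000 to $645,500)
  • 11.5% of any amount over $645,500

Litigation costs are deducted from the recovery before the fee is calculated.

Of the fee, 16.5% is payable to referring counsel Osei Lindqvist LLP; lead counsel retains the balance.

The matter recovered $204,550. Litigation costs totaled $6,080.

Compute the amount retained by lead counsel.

Fee base (net of costs): $204,550 − $6,080 = $198,470
First $77,000 at 34% = $26,180.00
Remaining $121,470 at 27.5% = $33,404.25
Fee: $26,180.00 + $33,404.25 = $59,584.25
Referral share: 16.5% of $59,584.25 = $9,831.40; lead counsel retains $59,584.25 − $9,831.40 = $49,752.85.

$49,752.85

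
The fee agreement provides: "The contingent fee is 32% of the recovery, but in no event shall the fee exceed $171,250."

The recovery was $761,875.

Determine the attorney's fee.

32% of $761,875 = $243,800.00
That exceeds the $171,250 cap, so the fee is capped at $171,250.

$171,250.00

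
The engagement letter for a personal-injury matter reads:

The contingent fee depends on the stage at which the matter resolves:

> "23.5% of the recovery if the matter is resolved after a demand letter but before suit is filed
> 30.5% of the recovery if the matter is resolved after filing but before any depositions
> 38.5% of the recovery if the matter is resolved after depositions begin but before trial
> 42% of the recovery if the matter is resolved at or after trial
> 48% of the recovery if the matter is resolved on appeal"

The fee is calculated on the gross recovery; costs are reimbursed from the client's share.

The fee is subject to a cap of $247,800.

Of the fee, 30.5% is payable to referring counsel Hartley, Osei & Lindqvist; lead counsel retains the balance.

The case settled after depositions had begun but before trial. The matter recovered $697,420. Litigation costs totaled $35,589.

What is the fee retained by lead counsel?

Fee base is the gross recovery, $697,420; costs are reimbursed separately.
The matter settled after depositions had begun but before trial, so the 38.5% rate applies.
$697,420 × 38.5% = $268,506.70
$268,506.70 exceeds the $247,800 cap, so the fee is capped at $247,800.00.
Referral share: 30.5% of $247,800.00 = $75,579.00; lead counsel retains $247,800.00 − $75,579.00 = $172,221.00.

$172,221.00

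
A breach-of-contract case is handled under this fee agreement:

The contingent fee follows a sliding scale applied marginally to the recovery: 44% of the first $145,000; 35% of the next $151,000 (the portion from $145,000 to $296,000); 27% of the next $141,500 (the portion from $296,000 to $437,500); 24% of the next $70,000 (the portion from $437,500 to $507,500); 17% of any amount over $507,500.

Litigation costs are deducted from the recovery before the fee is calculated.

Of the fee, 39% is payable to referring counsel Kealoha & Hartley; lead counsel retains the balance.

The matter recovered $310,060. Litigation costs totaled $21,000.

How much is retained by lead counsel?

Fee base (net of costs): $310,060 − $21,000 = $289,060
First $145,000 at 44% = $63,800.00
Remaining $144,060 at 35% = $50,421.00
Fee: $63,800.00 + $50,421.00 = $114,221.00
Referral share: 39% of $114,221.00 = $44,546.19; lead counsel retains $114,221.00 − $44,546.19 = $69,674.81.

$69,674.81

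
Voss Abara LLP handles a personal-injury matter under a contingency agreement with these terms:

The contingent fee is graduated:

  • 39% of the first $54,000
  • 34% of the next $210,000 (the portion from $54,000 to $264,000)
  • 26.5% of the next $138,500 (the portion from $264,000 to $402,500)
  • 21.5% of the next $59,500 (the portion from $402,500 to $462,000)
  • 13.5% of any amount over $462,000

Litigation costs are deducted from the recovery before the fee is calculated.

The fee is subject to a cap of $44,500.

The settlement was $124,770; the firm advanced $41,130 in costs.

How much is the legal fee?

Fee base (net of costs): $124,770 − $41,130 = $83,640
First $54,000 at 39% = $21,060.00
Remaining $29,640 at 34% = $10,077.60
Fee: $21,060.00 + $10,077.60 = $31,137.60
$31,137.60 is under the $44,500 cap.

$31,137.60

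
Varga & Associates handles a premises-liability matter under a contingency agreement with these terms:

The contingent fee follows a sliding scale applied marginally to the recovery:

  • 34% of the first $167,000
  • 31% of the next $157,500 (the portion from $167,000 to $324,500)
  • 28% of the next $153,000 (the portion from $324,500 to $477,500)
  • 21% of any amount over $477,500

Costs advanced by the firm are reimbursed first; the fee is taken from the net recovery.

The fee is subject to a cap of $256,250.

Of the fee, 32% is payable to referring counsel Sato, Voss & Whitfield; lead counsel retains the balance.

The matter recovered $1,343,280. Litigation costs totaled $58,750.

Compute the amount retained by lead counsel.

Fee base (net of costs): $1,343,280 − $58,750 = $1,284,530
First $167,000 at 34% = $56,780.00
Next $157,500 at 31% = $48,825.00
Next $153,000 at 28% = $42,840.00
Remaining $807,030 at 21% = $169,476.30
Fee: $56,780.00 + $48,825.00 + $42,840.00 + $169,476.30 = $317,921.30
$317,921.30 exceeds the $256,250 cap, so the fee is capped at $256,250.00.
Referral share: 32% of $256,250.00 = $82,000.00; lead counsel retains $256,250.00 − $82,000.00 = $174,250.00.

$174,250.00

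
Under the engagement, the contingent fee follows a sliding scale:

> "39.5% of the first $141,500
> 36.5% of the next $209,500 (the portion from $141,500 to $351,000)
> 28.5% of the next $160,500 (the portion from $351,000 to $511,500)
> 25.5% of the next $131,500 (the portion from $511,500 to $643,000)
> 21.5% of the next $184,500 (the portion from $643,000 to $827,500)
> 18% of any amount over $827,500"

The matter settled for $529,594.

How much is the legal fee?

First $141,500 at 39.5% = $55,892.50
Next $209,500 at 36.5% = $76,467.50
Next $160,500 at 28.5% = $45,742.50
Remaining $18,094 at 25.5% = $4,613.97
Fee: $55,892.50 + $76,467.50 + $45,742.50 + $4,613.97 = $182,716.47

$182,716.47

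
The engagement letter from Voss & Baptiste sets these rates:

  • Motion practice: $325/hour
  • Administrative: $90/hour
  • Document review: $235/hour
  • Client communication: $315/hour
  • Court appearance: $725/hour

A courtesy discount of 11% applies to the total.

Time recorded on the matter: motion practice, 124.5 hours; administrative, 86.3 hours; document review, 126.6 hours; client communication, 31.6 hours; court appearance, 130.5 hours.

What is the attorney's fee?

$162,466.83

Motion practice: 124.5 × $325 = $40,462.50
Administrative: 86.3 × $90 = $7,767.00
Document review: 126.6 × $235 = $29,751.00
Client communication: 31.6 × $315 = $9,954.00
Court appearance: 130.5 × $725 = $94,612.50
Subtotal: $182,547.00
Less 11% discount: −$20,080.17
Total: $182,547.00 − $20,080.17 = $162,466.83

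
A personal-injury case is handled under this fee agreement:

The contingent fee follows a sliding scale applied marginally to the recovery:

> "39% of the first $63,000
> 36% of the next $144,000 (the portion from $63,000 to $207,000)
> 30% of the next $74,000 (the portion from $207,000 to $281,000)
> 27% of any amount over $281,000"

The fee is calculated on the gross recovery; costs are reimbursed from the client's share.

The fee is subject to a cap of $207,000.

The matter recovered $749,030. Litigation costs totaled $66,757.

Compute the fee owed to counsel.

Fee base is the gross recovery, $749,030; costs are reimbursed separately.
First $63,000 at 39% = $24,570.00
Next $144,000 at 36% = $51,840.00
Next $74,000 at 30% = $22,200.00
Remaining $468,030 at 27% = $126,368.10
Fee: $24,570.00 + $51,840.00 + $22,200.00 + $126,368.10 = $224,978.10
$224,978.10 exceeds the $207,000 cap, so the fee is capped at $207,000.00.

$207,000.00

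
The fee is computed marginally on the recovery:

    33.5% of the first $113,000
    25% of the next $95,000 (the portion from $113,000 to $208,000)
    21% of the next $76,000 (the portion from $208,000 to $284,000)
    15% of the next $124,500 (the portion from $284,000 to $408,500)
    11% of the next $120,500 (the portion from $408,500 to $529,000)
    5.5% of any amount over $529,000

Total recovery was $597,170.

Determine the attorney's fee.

First $113,000 at 33.5% = $37,855.00
Next $95,000 at 25% = $23,750.00
Next $76,000 at 21% = $15,960.00
Next $124,500 at 15% = $18,675.00
Next $120,500 at 11% = $13,255.00
Remaining $68,170 at 5.5% = $3,749.35
Fee: $37,855.00 + $23,750.00 + $15,960.00 + $18,675.00 + $13,255.00 + $3,749.35 = $113,244.35

$113,244.35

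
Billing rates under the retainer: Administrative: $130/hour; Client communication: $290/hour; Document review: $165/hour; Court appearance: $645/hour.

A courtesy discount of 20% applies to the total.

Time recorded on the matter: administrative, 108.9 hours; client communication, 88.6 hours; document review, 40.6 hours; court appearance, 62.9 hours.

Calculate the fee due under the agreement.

$69,696.40

Administrative: 108.9 × $130 = $14,157.00
Client communication: 88.6 × $290 = $25,694.00
Document review: 40.6 × $165 = $6,699.00
Court appearance: 62.9 × $645 = $40,570.50
Subtotal: $87,120.50
Less 20% discount: −$17,424.10
Total: $87,120.50 − $17,424.10 = $69,696.40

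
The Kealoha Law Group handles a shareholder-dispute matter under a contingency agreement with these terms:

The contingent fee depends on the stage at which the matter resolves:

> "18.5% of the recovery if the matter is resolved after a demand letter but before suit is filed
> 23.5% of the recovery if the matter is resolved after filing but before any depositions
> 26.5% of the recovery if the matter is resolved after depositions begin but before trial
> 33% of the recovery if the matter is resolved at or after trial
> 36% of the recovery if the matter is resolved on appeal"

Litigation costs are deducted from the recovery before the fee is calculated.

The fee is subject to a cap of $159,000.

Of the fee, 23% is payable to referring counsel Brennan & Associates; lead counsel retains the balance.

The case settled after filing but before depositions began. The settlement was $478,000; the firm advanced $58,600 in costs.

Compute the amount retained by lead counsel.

$75,890.43

Fee base (net of costs): $478,000 − $58,600 = $419,400
The matter settled after filing but before depositions began, so the 23.5% rate applies.
$419,400 × 23.5% = $98,559.00
$98,559.00 is under the $159,000 cap.
Referral share: 23% of $98,559.00 = $22,668.57; lead counsel retains $98,559.00 − $22,668.57 = $75,890.43.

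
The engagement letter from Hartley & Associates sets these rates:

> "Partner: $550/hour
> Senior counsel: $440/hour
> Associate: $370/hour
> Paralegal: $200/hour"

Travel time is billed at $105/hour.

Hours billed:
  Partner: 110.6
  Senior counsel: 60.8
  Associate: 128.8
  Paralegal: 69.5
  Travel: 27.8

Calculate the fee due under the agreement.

$152,057.00

Partner: 110.6 × $550 = $60,830.00
Senior counsel: 60.8 × $440 = $26,752.00
Associate: 128.8 × $370 = $47,656.00
Paralegal: 69.5 × $200 = $13,900.00
Subtotal: $60,830.00 + $26,752.00 + $47,656.00 + $13,900.00 = $149,138.00
Travel: 27.8 × $105 = $2,919.00
Total: $149,138.00 + $2,919.00 = $152,057.00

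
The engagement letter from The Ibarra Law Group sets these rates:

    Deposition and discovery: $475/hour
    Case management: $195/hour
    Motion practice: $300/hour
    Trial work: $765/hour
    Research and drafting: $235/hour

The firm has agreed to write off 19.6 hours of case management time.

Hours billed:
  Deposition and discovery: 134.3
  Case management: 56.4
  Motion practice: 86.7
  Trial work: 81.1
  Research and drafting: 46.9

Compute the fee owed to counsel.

Deposition and discovery: 134.3 × $475 = $63,792.50
Case management: 56.4 × $195 = $10,998.00
Motion practice: 86.7 × $300 = $26,010.00
Trial work: 81.1 × $765 = $62,041.50
Research and drafting: 46.9 × $235 = $11,021.50
Subtotal: $173,863.50
Write-off: 19.6 × $195 = $3,822.00
Total: $173,863.50 − $3,822.00 = $170,041.50

$170,041.50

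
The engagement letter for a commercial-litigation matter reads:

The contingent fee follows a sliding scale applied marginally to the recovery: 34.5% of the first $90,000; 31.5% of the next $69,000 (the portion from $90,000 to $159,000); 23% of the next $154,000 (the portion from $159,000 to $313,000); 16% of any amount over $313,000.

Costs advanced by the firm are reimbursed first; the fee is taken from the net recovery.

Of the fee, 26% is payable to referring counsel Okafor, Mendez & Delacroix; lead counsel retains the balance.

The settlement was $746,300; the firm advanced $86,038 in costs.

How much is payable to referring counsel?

Fee base (net of costs): $746,300 − $86,038 = $660,262
First $90,000 at 34.5% = $31,050.00
Next $69,000 at 31.5% = $21,735.00
Next $154,000 at 23% = $35,420.00
Remaining $347,262 at 16% = $55,561.92
Fee: $31,050.00 + $21,735.00 + $35,420.00 + $55,561.92 = $143,766.92
Referral share: 26% of $143,766.92 = $37,379.40; lead counsel retains $143,766.92 − $37,379.40 = $106,387.52.

$37,379.40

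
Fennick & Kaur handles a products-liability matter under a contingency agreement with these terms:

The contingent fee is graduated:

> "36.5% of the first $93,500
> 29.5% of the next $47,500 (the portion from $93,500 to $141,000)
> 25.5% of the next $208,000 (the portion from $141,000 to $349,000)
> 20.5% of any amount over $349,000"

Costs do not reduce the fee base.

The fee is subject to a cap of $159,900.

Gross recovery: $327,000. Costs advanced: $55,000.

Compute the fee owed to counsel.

Fee base is the gross recovery, $327,000; costs are reimbursed separately.
First $93,500 at 36.5% = $34,127.50
Next $47,500 at 29.5% = $14,012.50
Remaining $186,000 at 25.5% = $47,430.00
Fee: $34,127.50 + $14,012.50 + $47,430.00 = $95,570.00
$95,570.00 is under the $159,900 cap.

$95,570.00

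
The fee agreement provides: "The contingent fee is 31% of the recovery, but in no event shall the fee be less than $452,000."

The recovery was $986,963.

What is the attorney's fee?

$452,000.00

31% of $986,963 = $305,958.53
That is below the $452,000 minimum, so the minimum applies.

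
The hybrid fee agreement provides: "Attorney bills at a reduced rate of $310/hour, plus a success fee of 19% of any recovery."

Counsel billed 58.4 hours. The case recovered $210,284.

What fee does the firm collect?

Hourly: 58.4 × $310 = $18,104.00
Success fee: 19% of $210,284 = $39,953.96
Total: $18,104.00 + $39,953.96 = $58,057.96

$58,057.96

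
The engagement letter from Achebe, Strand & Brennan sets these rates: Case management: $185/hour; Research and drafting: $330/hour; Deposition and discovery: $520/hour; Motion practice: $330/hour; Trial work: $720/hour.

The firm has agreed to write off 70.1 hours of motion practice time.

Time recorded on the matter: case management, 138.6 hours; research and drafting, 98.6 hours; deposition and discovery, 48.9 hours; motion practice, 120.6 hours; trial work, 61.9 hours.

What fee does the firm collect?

$144,840.00

Case management: 138.6 × $185 = $25,641.00
Research and drafting: 98.6 × $330 = $32,538.00
Deposition and discovery: 48.9 × $520 = $25,428.00
Motion practice: 120.6 × $330 = $39,798.00
Trial work: 61.9 × $720 = $44,568.00
Subtotal: $167,973.00
Write-off: 70.1 × $330 = $23,133.00
Total: $167,973.00 − $23,133.00 = $144,840.00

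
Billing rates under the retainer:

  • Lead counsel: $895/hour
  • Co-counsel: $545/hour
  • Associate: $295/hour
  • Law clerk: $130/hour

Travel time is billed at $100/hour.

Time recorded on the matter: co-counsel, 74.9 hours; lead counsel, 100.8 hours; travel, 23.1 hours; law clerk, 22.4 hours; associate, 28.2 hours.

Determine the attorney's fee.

Lead counsel: 100.8 × $895 = $90,216.00
Co-counsel: 74.9 × $545 = $40,820.50
Associate: 28.2 × $295 = $8,319.00
Law clerk: 22.4 × $130 = $2,912.00
Subtotal: $90,216.00 + $40,820.50 + $8,319.00 + $2,912.00 = $142,267.50
Travel: 23.1 × $100 = $2,310.00
Total: $142,267.50 + $2,310.00 = $144,577.50

$144,577.50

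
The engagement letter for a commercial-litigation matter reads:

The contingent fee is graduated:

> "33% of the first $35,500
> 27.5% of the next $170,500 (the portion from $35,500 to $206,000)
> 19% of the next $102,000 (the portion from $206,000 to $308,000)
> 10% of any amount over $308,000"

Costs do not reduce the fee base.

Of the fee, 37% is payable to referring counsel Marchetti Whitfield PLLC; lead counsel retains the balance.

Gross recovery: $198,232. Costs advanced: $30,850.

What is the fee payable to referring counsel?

$20,892.53

Fee base is the gross recovery, $198,232; costs are reimbursed separately.
First $35,500 at 33% = $11,715.00
Remaining $162,732 at 27.5% = $44,751.30
Fee: $11,715.00 + $44,751.30 = $56,466.30
Referral share: 37% of $56,466.30 = $20,892.53; lead counsel retains $56,466.30 − $20,892.53 = $35,573.77.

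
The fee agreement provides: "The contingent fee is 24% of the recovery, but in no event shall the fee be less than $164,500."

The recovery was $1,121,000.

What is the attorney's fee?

$269,040.00

24% of $1,121,000 = $269,040.00
That exceeds the $164,500 minimum.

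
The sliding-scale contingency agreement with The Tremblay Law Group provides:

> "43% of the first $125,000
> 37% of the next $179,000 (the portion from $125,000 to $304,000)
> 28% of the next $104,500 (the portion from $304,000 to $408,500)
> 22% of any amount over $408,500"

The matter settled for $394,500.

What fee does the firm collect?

First $125,000 at 43% = $53,750.00
Next $179,000 at 37% = $66,230.00
Remaining $90,500 at 28% = $25,340.00
Fee: $53,750.00 + $66,230.00 + $25,340.00 = $145,320.00

$145,320.00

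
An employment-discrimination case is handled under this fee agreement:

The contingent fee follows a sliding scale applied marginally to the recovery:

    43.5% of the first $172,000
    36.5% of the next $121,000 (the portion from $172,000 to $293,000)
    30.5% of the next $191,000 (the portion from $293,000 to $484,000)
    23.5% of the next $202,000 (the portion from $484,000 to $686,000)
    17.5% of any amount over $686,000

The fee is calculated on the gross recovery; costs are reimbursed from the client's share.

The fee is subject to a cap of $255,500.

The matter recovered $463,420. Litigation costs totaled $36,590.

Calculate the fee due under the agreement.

$170,963.10

Fee base is the gross recovery, $463,420; costs are reimbursed separately.
First $172,000 at 43.5% = $74,820.00
Next $121,000 at 36.5% = $44,165.00
Remaining $170,420 at 30.5% = $51,978.10
Fee: $74,820.00 + $44,165.00 + $51,978.10 = $170,963.10
$170,963.10 is under the $255,500 cap.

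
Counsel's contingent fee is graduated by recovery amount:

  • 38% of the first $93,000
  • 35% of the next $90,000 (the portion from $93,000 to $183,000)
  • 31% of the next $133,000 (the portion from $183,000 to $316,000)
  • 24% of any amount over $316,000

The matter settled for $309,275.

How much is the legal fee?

First $93,000 at 38% = $35,340.00
Next $90,000 at 35% = $31,500.00
Remaining $126,275 at 31% = $39,145.25
Fee: $35,340.00 + $31,500.00 + $39,145.25 = $105,985.25

$105,985.25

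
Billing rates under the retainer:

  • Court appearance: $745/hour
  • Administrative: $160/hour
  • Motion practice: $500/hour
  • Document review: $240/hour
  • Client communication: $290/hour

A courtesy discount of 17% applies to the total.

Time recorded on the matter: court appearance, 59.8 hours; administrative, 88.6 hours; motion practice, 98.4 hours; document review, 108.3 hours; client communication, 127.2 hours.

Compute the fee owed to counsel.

Court appearance: 59.8 × $745 = $44,551.00
Administrative: 88.6 × $160 = $14,176.00
Motion practice: 98.4 × $500 = $49,200.00
Document review: 108.3 × $240 = $25,992.00
Client communication: 127.2 × $290 = $36,888.00
Subtotal: $170,807.00
Less 17% discount: −$29,037.19
Total: $170,807.00 − $29,037.19 = $141,769.81

$141,769.81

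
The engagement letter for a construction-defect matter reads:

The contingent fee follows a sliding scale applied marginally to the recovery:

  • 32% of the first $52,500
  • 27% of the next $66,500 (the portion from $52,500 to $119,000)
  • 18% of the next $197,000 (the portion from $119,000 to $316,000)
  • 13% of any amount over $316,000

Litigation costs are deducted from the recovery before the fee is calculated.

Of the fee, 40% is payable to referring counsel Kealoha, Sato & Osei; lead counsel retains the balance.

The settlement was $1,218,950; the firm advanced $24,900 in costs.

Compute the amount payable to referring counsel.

$73,744.60

Fee base (net of costs): $1,218,950 − $24,900 = $1,194,050
First $52,500 at 32% = $16,800.00
Next $66,500 at 27% = $17,955.00
Next $197,000 at 18% = $35,460.00
Remaining $878,050 at 13% = $114,146.50
Fee: $16,800.00 + $17,955.00 + $35,460.00 + $114,146.50 = $184,361.50
Referral share: 40% of $184,361.50 = $73,744.60; lead counsel retains $184,361.50 − $73,744.60 = $110,616.90.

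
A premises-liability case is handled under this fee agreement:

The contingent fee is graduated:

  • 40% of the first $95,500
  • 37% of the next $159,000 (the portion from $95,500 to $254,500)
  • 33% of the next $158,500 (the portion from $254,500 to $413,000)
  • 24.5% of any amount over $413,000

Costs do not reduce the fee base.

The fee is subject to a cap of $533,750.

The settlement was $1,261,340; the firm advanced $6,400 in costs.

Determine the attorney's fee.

$357,178.30

Fee base is the gross recovery, $1,261,340; costs are reimbursed separately.
First $95,500 at 40% = $38,200.00
Next $159,000 at 37% = $58,830.00
Next $158,500 at 33% = $52,305.00
Remaining $848,340 at 24.5% = $207,843.30
Fee: $38,200.00 + $58,830.00 + $52,305.00 + $207,843.30 = $357,178.30
$357,178.30 is under the $533,750 cap.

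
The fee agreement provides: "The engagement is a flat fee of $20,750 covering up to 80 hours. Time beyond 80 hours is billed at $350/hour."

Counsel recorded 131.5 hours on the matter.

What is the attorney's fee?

Flat fee: $20,750.00
Excess hours: 131.5 − 80 = 51.5
Overrun: 51.5 × $350 = $18,025.00
Total: $20,750.00 + $18,025.00 = $38,775.00

$38,775.00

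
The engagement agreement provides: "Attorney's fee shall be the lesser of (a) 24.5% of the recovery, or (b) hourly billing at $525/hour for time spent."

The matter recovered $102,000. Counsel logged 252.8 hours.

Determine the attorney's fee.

$24,990.00

(a) 24.5% of $102,000 = $24,990.00
(b) 252.8 × $525 = $132,720.00
The lesser is (a): $24,990.00.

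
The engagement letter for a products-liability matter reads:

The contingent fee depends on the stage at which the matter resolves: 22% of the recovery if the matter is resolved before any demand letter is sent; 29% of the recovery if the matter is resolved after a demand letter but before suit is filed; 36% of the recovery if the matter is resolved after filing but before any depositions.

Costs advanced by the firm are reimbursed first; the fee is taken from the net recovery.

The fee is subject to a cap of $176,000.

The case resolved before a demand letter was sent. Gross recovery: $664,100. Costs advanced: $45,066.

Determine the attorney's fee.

$136,187.48

Fee base (net of costs): $664,100 − $45,066 = $619,034
The matter resolved before a demand letter was sent, so the 22% rate applies.
$619,034 × 22% = $136,187.48
$136,187.48 is under the $176,000 cap.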